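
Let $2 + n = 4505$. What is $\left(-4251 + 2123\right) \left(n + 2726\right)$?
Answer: $-15383312$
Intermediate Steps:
$n = 4503$ ($n = -2 + 4505 = 4503$)
$\left(-4251 + 2123\right) \left(n + 2726\right) = \left(-4251 + 2123\right) \left(4503 + 2726\right) = \left(-2128\right) 7229 = -15383312$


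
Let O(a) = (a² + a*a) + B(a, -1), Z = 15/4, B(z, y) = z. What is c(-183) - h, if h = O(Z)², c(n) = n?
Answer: -76737/64 ≈ -1199.0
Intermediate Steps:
Z = 15/4 (Z = 15*(¼) = 15/4 ≈ 3.7500)
O(a) = a + 2*a² (O(a) = (a² + a*a) + a = (a² + a²) + a = 2*a² + a = a + 2*a²)
h = 65025/64 (h = (15*(1 + 2*(15/4))/4)² = (15*(1 + 15/2)/4)² = ((15/4)*(17/2))² = (255/8)² = 65025/64 ≈ 1016.0)
c(-183) - h = -183 - 1*65025/64 = -183 - 65025/64 = -76737/64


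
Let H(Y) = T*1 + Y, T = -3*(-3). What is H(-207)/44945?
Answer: -198/44945 ≈ -0.0044054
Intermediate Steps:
T = 9
H(Y) = 9 + Y (H(Y) = 9*1 + Y = 9 + Y)
H(-207)/44945 = (9 - 207)/44945 = -198*1/44945 = -198/44945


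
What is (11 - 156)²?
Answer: 21025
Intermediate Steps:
(11 - 156)² = (-145)² = 21025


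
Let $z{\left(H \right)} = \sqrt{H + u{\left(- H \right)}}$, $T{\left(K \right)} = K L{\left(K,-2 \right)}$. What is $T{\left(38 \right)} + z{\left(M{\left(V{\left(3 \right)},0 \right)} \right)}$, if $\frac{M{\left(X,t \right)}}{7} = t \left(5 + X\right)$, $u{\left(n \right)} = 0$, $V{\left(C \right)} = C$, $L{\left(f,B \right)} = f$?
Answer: $1444$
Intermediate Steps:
$M{\left(X,t \right)} = 7 t \left(5 + X\right)$
$T{\left(K \right)} = K^{2}$ ($T{\left(K \right)} = K K = K^{2}$)
$z{\left(H \right)} = \sqrt{H}$ ($z{\left(H \right)} = \sqrt{H + 0} = \sqrt{H}$)
$T{\left(38 \right)} + z{\left(M{\left(V{\left(3 \right)},0 \right)} \right)} = 38^{2} + \sqrt{7 \cdot 0 \left(5 + 3\right)} = 1444 + \sqrt{7 \cdot 0 \cdot 8} = 1444 + \sqrt{0} = 1444 + 0 = 1444$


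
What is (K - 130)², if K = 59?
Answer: 5041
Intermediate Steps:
(K - 130)² = (59 - 130)² = (-71)² = 5041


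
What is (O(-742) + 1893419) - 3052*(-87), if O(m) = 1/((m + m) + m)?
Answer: 4805807117/2226 ≈ 2.1589e+6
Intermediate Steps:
O(m) = 1/(3*m) (O(m) = 1/(2*m + m) = 1/(3*m))
(O(-742) + 1893419) - 3052*(-87) = ((⅓)/(-742) + 1893419) - 3052*(-87) = ((⅓)*(-1/742) + 1893419) + 265524 = (-1/2226 + 1893419) + 265524 = 4214750693/2226 + 265524 = 4805807117/2226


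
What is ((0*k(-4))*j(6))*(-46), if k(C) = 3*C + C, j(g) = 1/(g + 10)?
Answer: 0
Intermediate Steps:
j(g) = 1/(10 + g)
k(C) = 4*C
((0*k(-4))*j(6))*(-46) = ((0*(4*(-4)))/(10 + 6))*(-46) = ((0*(-16))/16)*(-46) = (0*(1/16))*(-46) = 0*(-46) = 0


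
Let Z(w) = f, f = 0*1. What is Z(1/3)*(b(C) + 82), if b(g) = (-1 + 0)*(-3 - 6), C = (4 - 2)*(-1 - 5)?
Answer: 0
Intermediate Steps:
f = 0
C = -12 (C = 2*(-6) = -12)
Z(w) = 0
b(g) = 9 (b(g) = -1*(-9) = 9)
Z(1/3)*(b(C) + 82) = 0*(9 + 82) = 0*91 = 0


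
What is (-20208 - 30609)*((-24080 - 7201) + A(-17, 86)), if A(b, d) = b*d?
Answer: 1663901031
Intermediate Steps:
(-20208 - 30609)*((-24080 - 7201) + A(-17, 86)) = (-20208 - 30609)*((-24080 - 7201) - 17*86) = -50817*(-31281 - 1462) = -50817*(-32743) = 1663901031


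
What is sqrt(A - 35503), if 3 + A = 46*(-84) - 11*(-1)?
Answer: I*sqrt(39359) ≈ 198.39*I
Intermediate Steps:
A = -3856 (A = -3 + (46*(-84) - 11*(-1)) = -3 + (-3864 + 11) = -3 - 3853 = -3856)
sqrt(A - 35503) = sqrt(-3856 - 35503) = sqrt(-39359) = I*sqrt(39359)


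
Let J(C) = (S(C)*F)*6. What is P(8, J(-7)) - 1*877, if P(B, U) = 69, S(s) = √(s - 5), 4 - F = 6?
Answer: -808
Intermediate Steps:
F = -2 (F = 4 - 1*6 = 4 - 6 = -2)
S(s) = √(-5 + s)
J(C) = -12*√(-5 + C) (J(C) = (√(-5 + C)*(-2))*6 = -2*√(-5 + C)*6 = -12*√(-5 + C))
P(8, J(-7)) - 1*877 = 69 - 1*877 = 69 - 877 = -808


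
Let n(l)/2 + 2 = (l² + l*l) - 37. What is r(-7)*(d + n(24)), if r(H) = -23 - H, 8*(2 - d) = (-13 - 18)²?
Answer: -33726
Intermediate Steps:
d = -945/8 (d = 2 - (-13 - 18)²/8 = 2 - ⅛*(-31)² = 2 - ⅛*961 = 2 - 961/8 = -945/8 ≈ -118.13)
n(l) = -78 + 4*l² (n(l) = -4 + 2*((l² + l*l) - 37) = -4 + 2*((l² + l²) - 37) = -4 + 2*(2*l² - 37) = -4 + 2*(-37 + 2*l²) = -4 + (-74 + 4*l²) = -78 + 4*l²)
r(-7)*(d + n(24)) = (-23 - 1*(-7))*(-945/8 + (-78 + 4*24²)) = (-23 + 7)*(-945/8 + (-78 + 4*576)) = -16*(-945/8 + (-78 + 2304)) = -16*(-945/8 + 2226) = -16*16863/8 = -33726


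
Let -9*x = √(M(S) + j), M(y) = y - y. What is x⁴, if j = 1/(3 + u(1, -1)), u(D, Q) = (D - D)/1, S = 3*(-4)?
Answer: 1/59049 ≈ 1.6935e-5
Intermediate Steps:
S = -12
M(y) = 0
u(D, Q) = 0 (u(D, Q) = 0*1 = 0)
j = ⅓ (j = 1/(3 + 0) = 1/3 = ⅓ ≈ 0.33333)
x = -√3/27 (x = -√(0 + ⅓)/9 = -√3/27 ≈ -0.064150)
x⁴ = (-√3/27)⁴ = 1/59049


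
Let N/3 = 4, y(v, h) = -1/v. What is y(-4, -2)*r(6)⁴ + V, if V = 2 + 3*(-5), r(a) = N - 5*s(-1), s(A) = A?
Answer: 83469/4 ≈ 20867.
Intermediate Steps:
N = 12 (N = 3*4 = 12)
r(a) = 17 (r(a) = 12 - 5*(-1) = 12 + 5 = 17)
V = -13 (V = 2 - 15 = -13)
y(-4, -2)*r(6)⁴ + V = -1/(-4)*17⁴ - 13 = -1*(-¼)*83521 - 13 = (¼)*83521 - 13 = 83521/4 - 13 = 83469/4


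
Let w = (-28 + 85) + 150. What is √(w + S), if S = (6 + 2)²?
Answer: √271 ≈ 16.462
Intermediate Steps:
w = 207 (w = 57 + 150 = 207)
S = 64 (S = 8² = 64)
√(w + S) = √(207 + 64) = √271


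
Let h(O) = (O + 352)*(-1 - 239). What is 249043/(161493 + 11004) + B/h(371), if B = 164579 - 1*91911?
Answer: 2556577447/2494306620 ≈ 1.0250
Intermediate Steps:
h(O) = -84480 - 240*O (h(O) = (352 + O)*(-240) = -84480 - 240*O)
B = 72668 (B = 164579 - 91911 = 72668)
249043/(161493 + 11004) + B/h(371) = 249043/(161493 + 11004) + 72668/(-84480 - 240*371) = 249043/172497 + 72668/(-84480 - 89040) = 249043*(1/172497) + 72668/(-173520) = 249043/172497 + 72668*(-1/173520) = 249043/172497 - 18167/43380 = 2556577447/2494306620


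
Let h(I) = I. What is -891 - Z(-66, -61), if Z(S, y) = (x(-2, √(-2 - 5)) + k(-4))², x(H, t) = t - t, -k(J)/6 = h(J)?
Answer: -1467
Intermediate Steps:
k(J) = -6*J
x(H, t) = 0
Z(S, y) = 576 (Z(S, y) = (0 - 6*(-4))² = (0 + 24)² = 24² = 576)
-891 - Z(-66, -61) = -891 - 1*576 = -891 - 576 = -1467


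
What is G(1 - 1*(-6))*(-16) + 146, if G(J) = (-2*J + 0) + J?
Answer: 258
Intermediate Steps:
G(J) = -J (G(J) = -2*J + J = -J)
G(1 - 1*(-6))*(-16) + 146 = -(1 - 1*(-6))*(-16) + 146 = -(1 + 6)*(-16) + 146 = -1*7*(-16) + 146 = -7*(-16) + 146 = 112 + 146 = 258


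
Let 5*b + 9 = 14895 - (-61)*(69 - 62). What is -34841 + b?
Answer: -158892/5 ≈ -31778.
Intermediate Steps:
b = 15313/5 (b = -9/5 + (14895 - (-61)*(69 - 62))/5 = -9/5 + (14895 - (-61)*7)/5 = -9/5 + (14895 - 1*(-427))/5 = -9/5 + (14895 + 427)/5 = -9/5 + (⅕)*15322 = -9/5 + 15322/5 = 15313/5 ≈ 3062.6)
-34841 + b = -34841 + 15313/5 = -158892/5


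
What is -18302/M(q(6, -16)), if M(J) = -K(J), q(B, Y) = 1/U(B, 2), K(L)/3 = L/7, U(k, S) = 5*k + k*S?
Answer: 1793596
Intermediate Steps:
U(k, S) = 5*k + S*k
K(L) = 3*L/7 (K(L) = 3*(L/7) = 3*L/7)
q(B, Y) = 1/(7*B) (q(B, Y) = 1/(B*(5 + 2)) = 1/(B*7) = 1/(7*B))
M(J) = -3*J/7
-18302/M(q(6, -16)) = -18302/((-3/(49*6))) = -18302/((-3/7*1/42)) = -18302/(-1/98) = -18302*(-98) = 1793596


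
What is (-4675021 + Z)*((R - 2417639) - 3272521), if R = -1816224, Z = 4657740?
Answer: 129717821904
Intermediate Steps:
(-4675021 + Z)*((R - 2417639) - 3272521) = (-4675021 + 4657740)*((-1816224 - 2417639) - 3272521) = -17281*(-4233863 - 3272521) = -17281*(-7506384) = 129717821904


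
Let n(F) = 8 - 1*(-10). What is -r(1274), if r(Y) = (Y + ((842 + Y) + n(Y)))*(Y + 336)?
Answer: -5486880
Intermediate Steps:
n(F) = 18 (n(F) = 8 + 10 = 18)
r(Y) = (336 + Y)*(860 + 2*Y) (r(Y) = (Y + ((842 + Y) + 18))*(Y + 336) = (Y + (860 + Y))*(336 + Y) = (860 + 2*Y)*(336 + Y) = (336 + Y)*(860 + 2*Y))
-r(1274) = -(288960 + 2*1274² + 1532*1274) = -(288960 + 2*1623076 + 1951768) = -(288960 + 3246152 + 1951768) = -1*5486880 = -5486880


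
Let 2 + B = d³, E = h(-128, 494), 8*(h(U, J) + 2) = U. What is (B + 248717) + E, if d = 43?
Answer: 328204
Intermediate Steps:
h(U, J) = -2 + U/8
E = -18 (E = -2 + (⅛)*(-128) = -2 - 16 = -18)
B = 79505 (B = -2 + 43³ = -2 + 79507 = 79505)
(B + 248717) + E = (79505 + 248717) - 18 = 328222 - 18 = 328204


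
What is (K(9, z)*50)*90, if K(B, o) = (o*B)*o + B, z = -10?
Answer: 4090500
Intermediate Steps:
K(B, o) = B + B*o**2 (K(B, o) = (B*o)*o + B = B*o**2 + B = B + B*o**2)
(K(9, z)*50)*90 = ((9*(1 + (-10)**2))*50)*90 = ((9*(1 + 100))*50)*90 = ((9*101)*50)*90 = (909*50)*90 = 45450*90 = 4090500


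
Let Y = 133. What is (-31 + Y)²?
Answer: 10404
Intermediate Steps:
(-31 + Y)² = (-31 + 133)² = 102² = 10404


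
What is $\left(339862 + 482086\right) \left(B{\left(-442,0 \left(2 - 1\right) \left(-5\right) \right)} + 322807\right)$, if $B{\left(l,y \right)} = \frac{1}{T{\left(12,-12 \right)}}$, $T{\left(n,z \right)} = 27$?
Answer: $\frac{7163926158920}{27} \approx 2.6533 \cdot 10^{11}$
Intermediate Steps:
$B{\left(l,y \right)} = \frac{1}{27}$
$\left(339862 + 482086\right) \left(B{\left(-442,0 \left(2 - 1\right) \left(-5\right) \right)} + 322807\right) = \left(339862 + 482086\right) \left(\frac{1}{27} + 322807\right) = 821948 \cdot \frac{8715790}{27} = \frac{7163926158920}{27}$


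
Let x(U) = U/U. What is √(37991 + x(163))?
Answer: 2*√9498 ≈ 194.92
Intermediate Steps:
x(U) = 1
√(37991 + x(163)) = √(37991 + 1) = √37992 = 2*√9498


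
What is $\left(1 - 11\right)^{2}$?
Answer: $100$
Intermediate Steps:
$\left(1 - 11\right)^{2} = \left(-10\right)^{2} = 100$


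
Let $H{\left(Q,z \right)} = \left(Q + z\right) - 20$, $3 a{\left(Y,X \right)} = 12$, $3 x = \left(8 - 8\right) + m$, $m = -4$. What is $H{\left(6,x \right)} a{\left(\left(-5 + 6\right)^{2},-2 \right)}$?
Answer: $- \frac{184}{3} \approx -61.333$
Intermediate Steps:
$x = - \frac{4}{3}$ ($x = \frac{\left(8 - 8\right) - 4}{3} = \frac{0 - 4}{3} = \frac{1}{3} \left(-4\right) = - \frac{4}{3} \approx -1.3333$)
$a{\left(Y,X \right)} = 4$ ($a{\left(Y,X \right)} = \frac{1}{3} \cdot 12 = 4$)
$H{\left(Q,z \right)} = -20 + Q + z$
$H{\left(6,x \right)} a{\left(\left(-5 + 6\right)^{2},-2 \right)} = \left(-20 + 6 - \frac{4}{3}\right) 4 = \left(- \frac{46}{3}\right) 4 = - \frac{184}{3}$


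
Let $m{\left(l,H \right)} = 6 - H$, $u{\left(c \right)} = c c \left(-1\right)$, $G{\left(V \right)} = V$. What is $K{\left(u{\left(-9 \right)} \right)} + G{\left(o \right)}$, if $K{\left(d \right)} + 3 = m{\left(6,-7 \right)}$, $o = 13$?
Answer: $23$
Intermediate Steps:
$u{\left(c \right)} = - c^{2}$ ($u{\left(c \right)} = c^{2} \left(-1\right) = - c^{2}$)
$K{\left(d \right)} = 10$ ($K{\left(d \right)} = -3 + \left(6 - -7\right) = -3 + \left(6 + 7\right) = -3 + 13 = 10$)
$K{\left(u{\left(-9 \right)} \right)} + G{\left(o \right)} = 10 + 13 = 23$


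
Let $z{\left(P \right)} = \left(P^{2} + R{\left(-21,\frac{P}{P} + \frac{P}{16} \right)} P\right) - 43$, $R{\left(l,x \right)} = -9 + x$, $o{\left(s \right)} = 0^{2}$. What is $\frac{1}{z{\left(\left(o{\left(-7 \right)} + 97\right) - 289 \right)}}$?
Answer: $\frac{1}{40661} \approx 2.4594 \cdot 10^{-5}$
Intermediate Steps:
$o{\left(s \right)} = 0$
$z{\left(P \right)} = -43 + P^{2} + P \left(-8 + \frac{P}{16}\right)$ ($z{\left(P \right)} = \left(P^{2} + \left(-9 + \left(\frac{P}{P} + \frac{P}{16}\right)\right) P\right) - 43 = \left(P^{2} + \left(-9 + \left(1 + P \frac{1}{16}\right)\right) P\right) - 43 = \left(P^{2} + \left(-9 + \left(1 + \frac{P}{16}\right)\right) P\right) - 43 = \left(P^{2} + \left(-8 + \frac{P}{16}\right) P\right) - 43 = \left(P^{2} + P \left(-8 + \frac{P}{16}\right)\right) - 43 = -43 + P^{2} + P \left(-8 + \frac{P}{16}\right)$)
$\frac{1}{z{\left(\left(o{\left(-7 \right)} + 97\right) - 289 \right)}} = \frac{1}{-43 - 8 \left(\left(0 + 97\right) - 289\right) + \frac{17 \left(\left(0 + 97\right) - 289\right)^{2}}{16}} = \frac{1}{-43 - 8 \left(97 - 289\right) + \frac{17 \left(97 - 289\right)^{2}}{16}} = \frac{1}{-43 - -1536 + \frac{17 \left(-192\right)^{2}}{16}} = \frac{1}{-43 + 1536 + \frac{17}{16} \cdot 36864} = \frac{1}{-43 + 1536 + 39168} = \frac{1}{40661}$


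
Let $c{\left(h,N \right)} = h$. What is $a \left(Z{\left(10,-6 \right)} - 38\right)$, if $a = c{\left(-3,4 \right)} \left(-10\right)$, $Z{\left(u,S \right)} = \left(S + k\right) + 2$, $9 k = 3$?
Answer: $-1250$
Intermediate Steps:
$k = \frac{1}{3}$ ($k = \frac{1}{9} \cdot 3 = \frac{1}{3} \approx 0.33333$)
$Z{\left(u,S \right)} = \frac{7}{3} + S$ ($Z{\left(u,S \right)} = \left(S + \frac{1}{3}\right) + 2 = \left(\frac{1}{3} + S\right) + 2 = \frac{7}{3} + S$)
$a = 30$ ($a = \left(-3\right) \left(-10\right) = 30$)
$a \left(Z{\left(10,-6 \right)} - 38\right) = 30 \left(\left(\frac{7}{3} - 6\right) - 38\right) = 30 \left(- \frac{11}{3} - 38\right) = 30 \left(- \frac{125}{3}\right) = -1250$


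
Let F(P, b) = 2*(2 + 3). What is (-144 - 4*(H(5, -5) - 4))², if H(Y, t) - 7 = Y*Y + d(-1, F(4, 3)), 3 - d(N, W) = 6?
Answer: 59536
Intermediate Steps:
F(P, b) = 10 (F(P, b) = 2*5 = 10)
d(N, W) = -3 (d(N, W) = 3 - 1*6 = 3 - 6 = -3)
H(Y, t) = 4 + Y² (H(Y, t) = 7 + (Y*Y - 3) = 7 + (Y² - 3) = 7 + (-3 + Y²) = 4 + Y²)
(-144 - 4*(H(5, -5) - 4))² = (-144 - 4*((4 + 5²) - 4))² = (-144 - 4*((4 + 25) - 4))² = (-144 - 4*(29 - 4))² = (-144 - 4*25)² = (-144 - 100)² = (-244)² = 59536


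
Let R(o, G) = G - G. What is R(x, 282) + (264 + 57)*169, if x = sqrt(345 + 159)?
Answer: 54249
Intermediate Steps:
x = 6*sqrt(14) (x = sqrt(504) = 6*sqrt(14) ≈ 22.450)
R(o, G) = 0
R(x, 282) + (264 + 57)*169 = 0 + (264 + 57)*169 = 0 + 321*169 = 0 + 54249 = 54249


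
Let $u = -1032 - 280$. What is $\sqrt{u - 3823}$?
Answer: $i \sqrt{5135} \approx 71.659 i$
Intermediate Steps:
$u = -1312$ ($u = -1032 - 280 = -1312$)
$\sqrt{u - 3823} = \sqrt{-1312 - 3823} = \sqrt{-5135} = i \sqrt{5135}$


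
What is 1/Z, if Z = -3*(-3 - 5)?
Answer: 1/24 ≈ 0.041667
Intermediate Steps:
Z = 24 (Z = -3*(-8) = 24)
1/Z = 1/24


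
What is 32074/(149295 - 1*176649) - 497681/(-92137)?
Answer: 5329181968/1260157749 ≈ 4.2290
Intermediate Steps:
32074/(149295 - 1*176649) - 497681/(-92137) = 32074/(149295 - 176649) - 497681*(-1/92137) = 32074/(-27354) + 497681/92137 = 32074*(-1/27354) + 497681/92137 = -16037/13677 + 497681/92137 = 5329181968/1260157749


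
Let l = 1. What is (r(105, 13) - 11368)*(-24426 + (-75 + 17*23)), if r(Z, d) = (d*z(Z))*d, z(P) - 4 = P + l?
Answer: -174122420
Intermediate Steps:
z(P) = 5 + P (z(P) = 4 + (P + 1) = 4 + (1 + P) = 5 + P)
r(Z, d) = d**2*(5 + Z) (r(Z, d) = (d*(5 + Z))*d = d**2*(5 + Z))
(r(105, 13) - 11368)*(-24426 + (-75 + 17*23)) = (13**2*(5 + 105) - 11368)*(-24426 + (-75 + 17*23)) = (169*110 - 11368)*(-24426 + (-75 + 391)) = (18590 - 11368)*(-24426 + 316) = 7222*(-24110) = -174122420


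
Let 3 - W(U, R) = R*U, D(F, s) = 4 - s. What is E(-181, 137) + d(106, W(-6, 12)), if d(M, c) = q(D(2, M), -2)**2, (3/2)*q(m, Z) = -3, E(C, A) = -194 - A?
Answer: -327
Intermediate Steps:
q(m, Z) = -2 (q(m, Z) = (2/3)*(-3) = -2)
W(U, R) = 3 - R*U
d(M, c) = 4 (d(M, c) = (-2)**2 = 4)
E(-181, 137) + d(106, W(-6, 12)) = (-194 - 1*137) + 4 = (-194 - 137) + 4 = -331 + 4 = -327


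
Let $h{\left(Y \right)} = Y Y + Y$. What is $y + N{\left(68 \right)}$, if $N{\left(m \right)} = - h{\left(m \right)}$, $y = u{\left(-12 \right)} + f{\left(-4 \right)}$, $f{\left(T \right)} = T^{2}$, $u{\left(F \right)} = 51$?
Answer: $-4625$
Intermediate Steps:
$h{\left(Y \right)} = Y + Y^{2}$ ($h{\left(Y \right)} = Y^{2} + Y = Y + Y^{2}$)
$y = 67$ ($y = 51 + \left(-4\right)^{2} = 51 + 16 = 67$)
$N{\left(m \right)} = - m \left(1 + m\right)$
$y + N{\left(68 \right)} = 67 - 68 \left(1 + 68\right) = 67 - 68 \cdot 69 = 67 - 4692 = -4625$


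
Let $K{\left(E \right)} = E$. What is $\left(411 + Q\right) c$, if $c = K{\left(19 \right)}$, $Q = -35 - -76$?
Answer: $8588$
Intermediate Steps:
$Q = 41$ ($Q = -35 + 76 = 41$)
$c = 19$
$\left(411 + Q\right) c = \left(411 + 41\right) 19 = 452 \cdot 19 = 8588$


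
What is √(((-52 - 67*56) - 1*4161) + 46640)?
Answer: 5*√1547 ≈ 196.66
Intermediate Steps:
√(((-52 - 67*56) - 1*4161) + 46640) = √(((-52 - 3752) - 4161) + 46640) = √((-3804 - 4161) + 46640) = √(-7965 + 46640) = √38675 = 5*√1547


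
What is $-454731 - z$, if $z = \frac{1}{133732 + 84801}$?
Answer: $- \frac{99373729624}{218533} \approx -4.5473 \cdot 10^{5}$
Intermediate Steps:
$z = \frac{1}{218533} \approx 4.576 \cdot 10^{-6}$
$-454731 - z = -454731 - \frac{1}{218533} = - \frac{99373729624}{218533}$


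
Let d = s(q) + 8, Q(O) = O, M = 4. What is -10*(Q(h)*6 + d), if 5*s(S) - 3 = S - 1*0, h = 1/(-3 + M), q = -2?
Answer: -142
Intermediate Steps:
h = 1 (h = 1/(-3 + 4) = 1/1 = 1)
s(S) = 3/5 + S/5 (s(S) = 3/5 + (S - 1*0)/5 = 3/5 + (S + 0)/5 = 3/5 + S/5)
d = 41/5 (d = (3/5 + (1/5)*(-2)) + 8 = (3/5 - 2/5) + 8 = 1/5 + 8 = 41/5 ≈ 8.2000)
-10*(Q(h)*6 + d) = -10*(1*6 + 41/5) = -10*(6 + 41/5) = -10*71/5 = -142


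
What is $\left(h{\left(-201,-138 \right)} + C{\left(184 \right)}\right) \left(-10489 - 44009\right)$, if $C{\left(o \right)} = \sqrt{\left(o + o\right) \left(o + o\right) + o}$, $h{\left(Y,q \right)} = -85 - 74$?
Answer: $8665182 - 108996 \sqrt{33902} \approx -1.1404 \cdot 10^{7}$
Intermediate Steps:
$h{\left(Y,q \right)} = -159$
$C{\left(o \right)} = \sqrt{o + 4 o^{2}}$ ($C{\left(o \right)} = \sqrt{2 o 2 o + o} = \sqrt{4 o^{2} + o} = \sqrt{o + 4 o^{2}}$)
$\left(h{\left(-201,-138 \right)} + C{\left(184 \right)}\right) \left(-10489 - 44009\right) = \left(-159 + \sqrt{184 \left(1 + 4 \cdot 184\right)}\right) \left(-10489 - 44009\right) = \left(-159 + \sqrt{184 \left(1 + 736\right)}\right) \left(-54498\right) = \left(-159 + \sqrt{184 \cdot 737}\right) \left(-54498\right) = \left(-159 + \sqrt{135608}\right) \left(-54498\right) = \left(-159 + 2 \sqrt{33902}\right) \left(-54498\right) = 8665182 - 108996 \sqrt{33902}$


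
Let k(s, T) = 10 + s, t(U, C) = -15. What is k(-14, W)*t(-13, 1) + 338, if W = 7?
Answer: 398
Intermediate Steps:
k(-14, W)*t(-13, 1) + 338 = (10 - 14)*(-15) + 338 = -4*(-15) + 338 = 60 + 338 = 398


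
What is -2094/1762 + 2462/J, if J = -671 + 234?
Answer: -2626561/384997 ≈ -6.8223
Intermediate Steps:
J = -437
-2094/1762 + 2462/J = -2094/1762 + 2462/(-437) = -2094*1/1762 + 2462*(-1/437) = -1047/881 - 2462/437 = -2626561/384997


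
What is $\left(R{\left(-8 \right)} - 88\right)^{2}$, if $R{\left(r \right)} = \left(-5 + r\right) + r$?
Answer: $11881$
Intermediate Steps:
$R{\left(r \right)} = -5 + 2 r$
$\left(R{\left(-8 \right)} - 88\right)^{2} = \left(\left(-5 + 2 \left(-8\right)\right) - 88\right)^{2} = \left(\left(-5 - 16\right) - 88\right)^{2} = \left(-21 - 88\right)^{2} = \left(-109\right)^{2} = 11881$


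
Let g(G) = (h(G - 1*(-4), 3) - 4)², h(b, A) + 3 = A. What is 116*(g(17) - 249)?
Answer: -27028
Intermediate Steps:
h(b, A) = -3 + A
g(G) = 16 (g(G) = ((-3 + 3) - 4)² = (0 - 4)² = (-4)² = 16)
116*(g(17) - 249) = 116*(16 - 249) = 116*(-233) = -27028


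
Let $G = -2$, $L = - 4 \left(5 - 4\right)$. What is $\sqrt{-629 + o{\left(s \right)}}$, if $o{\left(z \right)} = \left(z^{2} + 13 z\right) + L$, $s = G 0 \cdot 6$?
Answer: $i \sqrt{633} \approx 25.159 i$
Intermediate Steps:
$L = -4$ ($L = \left(-4\right) 1 = -4$)
$s = 0$ ($s = \left(-2\right) 0 \cdot 6 = 0 \cdot 6 = 0$)
$o{\left(z \right)} = -4 + z^{2} + 13 z$ ($o{\left(z \right)} = \left(z^{2} + 13 z\right) - 4 = -4 + z^{2} + 13 z$)
$\sqrt{-629 + o{\left(s \right)}} = \sqrt{-629 + \left(-4 + 0^{2} + 13 \cdot 0\right)} = \sqrt{-629 + \left(-4 + 0 + 0\right)} = \sqrt{-629 - 4} = \sqrt{-633} = i \sqrt{633}$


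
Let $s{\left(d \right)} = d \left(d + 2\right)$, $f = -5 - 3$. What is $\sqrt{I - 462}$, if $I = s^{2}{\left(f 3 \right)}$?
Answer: $\sqrt{278322} \approx 527.56$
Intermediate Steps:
$f = -8$ ($f = -5 - 3 = -8$)
$s{\left(d \right)} = d \left(2 + d\right)$
$I = 278784$ ($I = \left(\left(-8\right) 3 \left(2 - 24\right)\right)^{2} = \left(- 24 \left(2 - 24\right)\right)^{2} = \left(\left(-24\right) \left(-22\right)\right)^{2} = 528^{2} = 278784$)
$\sqrt{I - 462} = \sqrt{278784 - 462} = \sqrt{278322}$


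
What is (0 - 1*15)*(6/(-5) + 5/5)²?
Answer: -⅗ ≈ -0.60000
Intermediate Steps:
(0 - 1*15)*(6/(-5) + 5/5)² = (0 - 15)*(6*(-⅕) + 5*(⅕))² = -15*(-6/5 + 1)² = -15*(-⅕)² = -15*1/25 = -⅗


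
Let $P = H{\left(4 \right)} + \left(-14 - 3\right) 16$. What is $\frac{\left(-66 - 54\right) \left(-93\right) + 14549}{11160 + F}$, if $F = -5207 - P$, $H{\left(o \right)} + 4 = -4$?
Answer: $\frac{25709}{6233} \approx 4.1247$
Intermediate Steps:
$H{\left(o \right)} = -8$ ($H{\left(o \right)} = -4 - 4 = -8$)
$P = -280$ ($P = -8 + \left(-14 - 3\right) 16 = -8 - 272 = -280$)
$F = -4927$ ($F = -5207 - -280 = -5207 + 280 = -4927$)
$\frac{\left(-66 - 54\right) \left(-93\right) + 14549}{11160 + F} = \frac{\left(-66 - 54\right) \left(-93\right) + 14549}{11160 - 4927} = \frac{\left(-120\right) \left(-93\right) + 14549}{6233} = \left(11160 + 14549\right) \frac{1}{6233} = 25709 \cdot \frac{1}{6233} = \frac{25709}{6233}$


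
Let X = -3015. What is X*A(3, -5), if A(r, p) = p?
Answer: 15075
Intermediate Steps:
X*A(3, -5) = -3015*(-5) = 15075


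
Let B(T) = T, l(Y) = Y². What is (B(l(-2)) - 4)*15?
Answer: 0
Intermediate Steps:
(B(l(-2)) - 4)*15 = ((-2)² - 4)*15 = (4 - 4)*15 = 0*15 = 0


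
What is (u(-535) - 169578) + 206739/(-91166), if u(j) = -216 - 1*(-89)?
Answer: -15471532769/91166 ≈ -1.6971e+5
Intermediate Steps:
u(j) = -127 (u(j) = -216 + 89 = -127)
(u(-535) - 169578) + 206739/(-91166) = (-127 - 169578) + 206739/(-91166) = -169705 + 206739*(-1/91166) = -169705 - 206739/91166 = -15471532769/91166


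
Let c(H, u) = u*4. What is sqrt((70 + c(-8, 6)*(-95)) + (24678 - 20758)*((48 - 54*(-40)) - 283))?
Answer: sqrt(7543790) ≈ 2746.6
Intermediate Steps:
c(H, u) = 4*u
sqrt((70 + c(-8, 6)*(-95)) + (24678 - 20758)*((48 - 54*(-40)) - 283)) = sqrt((70 + (4*6)*(-95)) + (24678 - 20758)*((48 - 54*(-40)) - 283)) = sqrt((70 + 24*(-95)) + 3920*((48 + 2160) - 283)) = sqrt((70 - 2280) + 3920*(2208 - 283)) = sqrt(-2210 + 3920*1925) = sqrt(-2210 + 7546000) = sqrt(7543790)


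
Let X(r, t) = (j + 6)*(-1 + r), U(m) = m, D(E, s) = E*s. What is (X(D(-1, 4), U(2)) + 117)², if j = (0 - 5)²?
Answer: 1444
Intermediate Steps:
j = 25 (j = (-5)² = 25)
X(r, t) = -31 + 31*r (X(r, t) = (25 + 6)*(-1 + r) = 31*(-1 + r) = -31 + 31*r)
(X(D(-1, 4), U(2)) + 117)² = ((-31 + 31*(-1*4)) + 117)² = ((-31 + 31*(-4)) + 117)² = ((-31 - 124) + 117)² = (-155 + 117)² = (-38)² = 1444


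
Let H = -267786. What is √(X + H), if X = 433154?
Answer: 2*√41342 ≈ 406.65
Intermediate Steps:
√(X + H) = √(433154 - 267786) = √165368 = 2*√41342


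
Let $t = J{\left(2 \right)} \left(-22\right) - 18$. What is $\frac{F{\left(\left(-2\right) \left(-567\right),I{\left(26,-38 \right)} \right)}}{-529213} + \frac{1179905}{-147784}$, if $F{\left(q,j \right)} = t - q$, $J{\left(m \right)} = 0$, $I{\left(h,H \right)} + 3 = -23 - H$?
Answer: $- \frac{624250817597}{78209213992} \approx -7.9818$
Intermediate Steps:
$I{\left(h,H \right)} = -26 - H$ ($I{\left(h,H \right)} = -3 - \left(23 + H\right) = -26 - H$)
$t = -18$ ($t = 0 \left(-22\right) - 18 = 0 - 18 = -18$)
$F{\left(q,j \right)} = -18 - q$
$\frac{F{\left(\left(-2\right) \left(-567\right),I{\left(26,-38 \right)} \right)}}{-529213} + \frac{1179905}{-147784} = \frac{-18 - \left(-2\right) \left(-567\right)}{-529213} + \frac{1179905}{-147784} = \left(-18 - 1134\right) \left(- \frac{1}{529213}\right) + 1179905 \left(- \frac{1}{147784}\right) = \left(-18 - 1134\right) \left(- \frac{1}{529213}\right) - \frac{1179905}{147784} = \left(-1152\right) \left(- \frac{1}{529213}\right) - \frac{1179905}{147784} = \frac{1152}{529213} - \frac{1179905}{147784} = - \frac{624250817597}{78209213992}$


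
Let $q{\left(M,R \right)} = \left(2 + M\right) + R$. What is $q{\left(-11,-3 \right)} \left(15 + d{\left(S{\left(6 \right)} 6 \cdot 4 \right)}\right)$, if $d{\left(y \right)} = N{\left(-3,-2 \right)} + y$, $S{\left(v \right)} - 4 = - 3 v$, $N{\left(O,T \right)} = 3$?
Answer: $3816$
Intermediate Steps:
$S{\left(v \right)} = 4 - 3 v$
$d{\left(y \right)} = 3 + y$
$q{\left(M,R \right)} = 2 + M + R$
$q{\left(-11,-3 \right)} \left(15 + d{\left(S{\left(6 \right)} 6 \cdot 4 \right)}\right) = \left(2 - 11 - 3\right) \left(15 + \left(3 + \left(4 - 18\right) 6 \cdot 4\right)\right) = - 12 \left(15 + \left(3 + \left(4 - 18\right) 6 \cdot 4\right)\right) = - 12 \left(15 + \left(3 + \left(-14\right) 6 \cdot 4\right)\right) = - 12 \left(15 + \left(3 - 336\right)\right) = - 12 \left(15 - 333\right) = \left(-12\right) \left(-318\right) = 3816$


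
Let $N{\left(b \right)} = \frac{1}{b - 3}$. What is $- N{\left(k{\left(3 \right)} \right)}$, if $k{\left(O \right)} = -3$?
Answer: $\frac{1}{6} \approx 0.16667$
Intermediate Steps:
$N{\left(b \right)} = \frac{1}{-3 + b}$
$- N{\left(k{\left(3 \right)} \right)} = - \frac{1}{-3 - 3} = - \frac{1}{-6} = \left(-1\right) \left(- \frac{1}{6}\right) = \frac{1}{6}$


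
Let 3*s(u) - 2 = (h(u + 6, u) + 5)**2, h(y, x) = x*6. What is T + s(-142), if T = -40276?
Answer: 198861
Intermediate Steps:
h(y, x) = 6*x
s(u) = 2/3 + (5 + 6*u)**2/3 (s(u) = 2/3 + (6*u + 5)**2/3 = 2/3 + (5 + 6*u)**2/3)
T + s(-142) = -40276 + (2/3 + (5 + 6*(-142))**2/3) = -40276 + (2/3 + (5 - 852)**2/3) = -40276 + (2/3 + (1/3)*(-847)**2) = -40276 + (2/3 + (1/3)*717409) = -40276 + (2/3 + 717409/3) = -40276 + 239137 = 198861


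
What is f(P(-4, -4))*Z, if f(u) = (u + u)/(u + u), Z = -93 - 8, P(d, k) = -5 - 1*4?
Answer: -101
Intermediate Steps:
P(d, k) = -9 (P(d, k) = -5 - 4 = -9)
Z = -101
f(u) = 1 (f(u) = (2*u)/((2*u)) = (2*u)*(1/(2*u)) = 1)
f(P(-4, -4))*Z = 1*(-101) = -101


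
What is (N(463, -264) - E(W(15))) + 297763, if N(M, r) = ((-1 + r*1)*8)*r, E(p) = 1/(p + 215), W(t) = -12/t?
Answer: 918321448/1071 ≈ 8.5744e+5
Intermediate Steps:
E(p) = 1/(215 + p)
N(M, r) = r*(-8 + 8*r) (N(M, r) = ((-1 + r)*8)*r = (-8 + 8*r)*r = r*(-8 + 8*r))
(N(463, -264) - E(W(15))) + 297763 = (8*(-264)*(-1 - 264) - 1/(215 - 12/15)) + 297763 = (8*(-264)*(-265) - 1/(215 - 12*1/15)) + 297763 = (559680 - 1/(215 - 4/5)) + 297763 = (559680 - 1/1071/5) + 297763 = (559680 - 1*5/1071) + 297763 = (559680 - 5/1071) + 297763 = 599417275/1071 + 297763 = 918321448/1071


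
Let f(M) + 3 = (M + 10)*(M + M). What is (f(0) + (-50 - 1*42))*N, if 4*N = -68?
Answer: 1615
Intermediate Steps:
N = -17 (N = (¼)*(-68) = -17)
f(M) = -3 + 2*M*(10 + M) (f(M) = -3 + (M + 10)*(M + M) = -3 + (10 + M)*(2*M) = -3 + 2*M*(10 + M))
(f(0) + (-50 - 1*42))*N = ((-3 + 2*0² + 20*0) + (-50 - 1*42))*(-17) = ((-3 + 2*0 + 0) + (-50 - 42))*(-17) = ((-3 + 0 + 0) - 92)*(-17) = (-3 - 92)*(-17) = -95*(-17) = 1615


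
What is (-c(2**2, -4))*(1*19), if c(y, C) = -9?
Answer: 171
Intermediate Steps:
(-c(2**2, -4))*(1*19) = (-1*(-9))*(1*19) = 9*19 = 171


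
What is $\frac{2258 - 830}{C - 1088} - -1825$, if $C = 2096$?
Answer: $\frac{21917}{12} \approx 1826.4$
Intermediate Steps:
$\frac{2258 - 830}{C - 1088} - -1825 = \frac{2258 - 830}{2096 - 1088} - -1825 = \frac{1428}{1008} + 1825 = 1428 \cdot \frac{1}{1008} + 1825 = \frac{17}{12} + 1825 = \frac{21917}{12}$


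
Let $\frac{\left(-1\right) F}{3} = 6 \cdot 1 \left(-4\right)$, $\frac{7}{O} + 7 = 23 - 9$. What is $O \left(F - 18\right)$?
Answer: $54$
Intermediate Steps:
$O = 1$ ($O = \frac{7}{-7 + \left(23 - 9\right)} = \frac{7}{-7 + 14} = \frac{7}{7} = 7 \cdot \frac{1}{7} = 1$)
$F = 72$ ($F = - 3 \cdot 6 \cdot 1 \left(-4\right) = - 3 \cdot 6 \left(-4\right) = \left(-3\right) \left(-24\right) = 72$)
$O \left(F - 18\right) = 1 \left(72 - 18\right) = 1 \cdot 54 = 54$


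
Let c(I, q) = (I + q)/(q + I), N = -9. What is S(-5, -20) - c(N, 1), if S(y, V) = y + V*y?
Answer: 94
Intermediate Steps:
c(I, q) = 1 (c(I, q) = (I + q)/(I + q) = 1)
S(-5, -20) - c(N, 1) = -5*(1 - 20) - 1*1 = -5*(-19) - 1 = 95 - 1 = 94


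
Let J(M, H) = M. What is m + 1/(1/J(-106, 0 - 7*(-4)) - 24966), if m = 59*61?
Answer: 9524382697/2646397 ≈ 3599.0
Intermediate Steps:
m = 3599
m + 1/(1/J(-106, 0 - 7*(-4)) - 24966) = 3599 + 1/(1/(-106) - 24966) = 3599 + 1/(-1/106 - 24966) = 3599 + 1/(-2646397/106) = 3599 - 106/2646397 = 9524382697/2646397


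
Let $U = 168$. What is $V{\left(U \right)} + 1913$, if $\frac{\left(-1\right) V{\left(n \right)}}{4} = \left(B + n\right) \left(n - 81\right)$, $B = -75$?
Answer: $-30451$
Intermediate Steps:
$V{\left(n \right)} = - 4 \left(-81 + n\right) \left(-75 + n\right)$ ($V{\left(n \right)} = - 4 \left(-75 + n\right) \left(n - 81\right) = - 4 \left(-75 + n\right) \left(-81 + n\right) = - 4 \left(-81 + n\right) \left(-75 + n\right)$)
$V{\left(U \right)} + 1913 = \left(-24300 - 4 \cdot 168^{2} + 624 \cdot 168\right) + 1913 = \left(-24300 - 112896 + 104832\right) + 1913 = -32364 + 1913 = -30451$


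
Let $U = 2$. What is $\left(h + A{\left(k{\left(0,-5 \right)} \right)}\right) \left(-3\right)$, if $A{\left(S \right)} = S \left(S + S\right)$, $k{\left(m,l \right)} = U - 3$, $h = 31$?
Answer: $-99$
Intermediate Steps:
$k{\left(m,l \right)} = -1$ ($k{\left(m,l \right)} = 2 - 3 = -1$)
$A{\left(S \right)} = 2 S^{2}$ ($A{\left(S \right)} = S 2 S = 2 S^{2}$)
$\left(h + A{\left(k{\left(0,-5 \right)} \right)}\right) \left(-3\right) = \left(31 + 2 \left(-1\right)^{2}\right) \left(-3\right) = \left(31 + 2 \cdot 1\right) \left(-3\right) = \left(31 + 2\right) \left(-3\right) = 33 \left(-3\right) = -99$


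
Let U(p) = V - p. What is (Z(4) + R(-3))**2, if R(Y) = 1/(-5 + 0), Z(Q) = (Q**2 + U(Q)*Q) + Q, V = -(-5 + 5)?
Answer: 361/25 ≈ 14.440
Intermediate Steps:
V = 0 (V = -1*0 = 0)
U(p) = -p (U(p) = 0 - p = -p)
Z(Q) = Q (Z(Q) = (Q**2 + (-Q)*Q) + Q = (Q**2 - Q**2) + Q = 0 + Q = Q)
R(Y) = -1/5 (R(Y) = 1/(-5) = -1/5)
(Z(4) + R(-3))**2 = (4 - 1/5)**2 = (19/5)**2 = 361/25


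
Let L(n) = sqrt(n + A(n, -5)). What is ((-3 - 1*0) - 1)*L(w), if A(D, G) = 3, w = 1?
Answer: -8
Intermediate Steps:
L(n) = sqrt(3 + n) (L(n) = sqrt(n + 3) = sqrt(3 + n))
((-3 - 1*0) - 1)*L(w) = ((-3 - 1*0) - 1)*sqrt(3 + 1) = ((-3 + 0) - 1)*sqrt(4) = (-3 - 1)*2 = -4*2 = -8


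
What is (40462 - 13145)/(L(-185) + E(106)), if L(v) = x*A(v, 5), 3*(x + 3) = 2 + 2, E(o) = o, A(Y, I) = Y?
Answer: 81951/1243 ≈ 65.930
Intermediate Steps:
x = -5/3 (x = -3 + (2 + 2)/3 = -3 + (⅓)*4 = -3 + 4/3 = -5/3 ≈ -1.6667)
L(v) = -5*v/3
(40462 - 13145)/(L(-185) + E(106)) = (40462 - 13145)/(-5/3*(-185) + 106) = 27317/(925/3 + 106) = 27317/(1243/3) = 27317*(3/1243) = 81951/1243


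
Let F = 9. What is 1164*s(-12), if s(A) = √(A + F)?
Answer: 1164*I*√3 ≈ 2016.1*I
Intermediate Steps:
s(A) = √(9 + A) (s(A) = √(A + 9) = √(9 + A))
1164*s(-12) = 1164*√(9 - 12) = 1164*√(-3) = 1164*(I*√3) = 1164*I*√3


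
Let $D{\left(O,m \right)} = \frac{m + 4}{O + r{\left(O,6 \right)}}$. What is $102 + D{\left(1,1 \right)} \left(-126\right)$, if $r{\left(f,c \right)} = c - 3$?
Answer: $- \frac{111}{2} \approx -55.5$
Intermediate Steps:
$r{\left(f,c \right)} = -3 + c$
$D{\left(O,m \right)} = \frac{4 + m}{3 + O}$ ($D{\left(O,m \right)} = \frac{m + 4}{O + \left(-3 + 6\right)} = \frac{4 + m}{O + 3} = \frac{4 + m}{3 + O}$)
$102 + D{\left(1,1 \right)} \left(-126\right) = 102 + \frac{4 + 1}{3 + 1} \left(-126\right) = 102 + \frac{1}{4} \cdot 5 \left(-126\right) = 102 + \frac{5}{4} \left(-126\right) = 102 - \frac{315}{2} = - \frac{111}{2}$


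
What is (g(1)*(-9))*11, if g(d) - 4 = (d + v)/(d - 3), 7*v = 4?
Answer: -4455/14 ≈ -318.21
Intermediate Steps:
v = 4/7 (v = (1/7)*4 = 4/7 ≈ 0.57143)
g(d) = 4 + (4/7 + d)/(-3 + d) (g(d) = 4 + (d + 4/7)/(d - 3) = 4 + (4/7 + d)/(-3 + d))
(g(1)*(-9))*11 = ((5*(-16 + 7*1)/(7*(-3 + 1)))*(-9))*11 = (((5/7)*(-16 + 7)/(-2))*(-9))*11 = (((5/7)*(-1/2)*(-9))*(-9))*11 = ((45/14)*(-9))*11 = -405/14*11 = -4455/14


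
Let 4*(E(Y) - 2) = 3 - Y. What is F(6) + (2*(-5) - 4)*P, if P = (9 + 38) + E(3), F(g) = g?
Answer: -680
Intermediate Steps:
E(Y) = 11/4 - Y/4 (E(Y) = 2 + (3 - Y)/4 = 2 + (3/4 - Y/4) = 11/4 - Y/4)
P = 49 (P = (9 + 38) + (11/4 - 1/4*3) = 47 + (11/4 - 3/4) = 47 + 2 = 49)
F(6) + (2*(-5) - 4)*P = 6 + (2*(-5) - 4)*49 = 6 + (-10 - 4)*49 = 6 - 14*49 = 6 - 686 = -680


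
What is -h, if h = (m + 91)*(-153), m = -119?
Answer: -4284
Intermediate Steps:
h = 4284 (h = (-119 + 91)*(-153) = -28*(-153) = 4284)
-h = -1*4284 = -4284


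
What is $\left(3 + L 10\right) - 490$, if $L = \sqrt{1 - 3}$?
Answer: $-487 + 10 i \sqrt{2} \approx -487.0 + 14.142 i$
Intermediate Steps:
$L = i \sqrt{2}$ ($L = \sqrt{-2} = i \sqrt{2} \approx 1.4142 i$)
$\left(3 + L 10\right) - 490 = \left(3 + i \sqrt{2} \cdot 10\right) - 490 = \left(3 + 10 i \sqrt{2}\right) - 490 = -487 + 10 i \sqrt{2}$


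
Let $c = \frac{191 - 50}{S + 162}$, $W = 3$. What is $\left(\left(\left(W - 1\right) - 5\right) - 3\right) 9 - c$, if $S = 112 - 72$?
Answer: $- \frac{11049}{202} \approx -54.698$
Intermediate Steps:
$S = 40$ ($S = 112 - 72 = 40$)
$c = \frac{141}{202}$ ($c = \frac{191 - 50}{40 + 162} = \frac{191 - 50}{202} = 141 \cdot \frac{1}{202} = \frac{141}{202} \approx 0.69802$)
$\left(\left(\left(W - 1\right) - 5\right) - 3\right) 9 - c = \left(\left(\left(3 - 1\right) - 5\right) - 3\right) 9 - \frac{141}{202} = \left(\left(2 - 5\right) - 3\right) 9 - \frac{141}{202} = \left(-3 - 3\right) 9 - \frac{141}{202} = \left(-6\right) 9 - \frac{141}{202} = -54 - \frac{141}{202} = - \frac{11049}{202}$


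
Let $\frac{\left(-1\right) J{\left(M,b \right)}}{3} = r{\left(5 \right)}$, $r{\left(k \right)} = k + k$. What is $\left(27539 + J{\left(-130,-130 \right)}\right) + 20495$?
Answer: $48004$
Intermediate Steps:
$r{\left(k \right)} = 2 k$
$J{\left(M,b \right)} = -30$ ($J{\left(M,b \right)} = - 3 \cdot 2 \cdot 5 = \left(-3\right) 10 = -30$)
$\left(27539 + J{\left(-130,-130 \right)}\right) + 20495 = \left(27539 - 30\right) + 20495 = 27509 + 20495 = 48004$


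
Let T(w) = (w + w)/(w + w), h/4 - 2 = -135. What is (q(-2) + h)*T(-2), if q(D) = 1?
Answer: -531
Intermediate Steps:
h = -532 (h = 8 + 4*(-135) = 8 - 540 = -532)
T(w) = 1 (T(w) = (2*w)/((2*w)) = (2*w)*(1/(2*w)) = 1)
(q(-2) + h)*T(-2) = (1 - 532)*1 = -531*1 = -531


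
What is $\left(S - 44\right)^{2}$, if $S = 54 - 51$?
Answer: $1681$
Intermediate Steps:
$S = 3$
$\left(S - 44\right)^{2} = \left(3 - 44\right)^{2} = \left(-41\right)^{2} = 1681$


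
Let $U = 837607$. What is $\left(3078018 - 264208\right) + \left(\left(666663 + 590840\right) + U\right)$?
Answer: $4908920$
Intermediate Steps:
$\left(3078018 - 264208\right) + \left(\left(666663 + 590840\right) + U\right) = \left(3078018 - 264208\right) + \left(\left(666663 + 590840\right) + 837607\right) = 2813810 + \left(1257503 + 837607\right) = 2813810 + 2095110 = 4908920$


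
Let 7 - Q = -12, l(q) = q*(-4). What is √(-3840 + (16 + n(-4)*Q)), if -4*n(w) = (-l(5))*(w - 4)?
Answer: 2*I*√766 ≈ 55.353*I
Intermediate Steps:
l(q) = -4*q
n(w) = 20 - 5*w (n(w) = -(-(-4)*5)*(w - 4)/4 = -(-1*(-20))*(-4 + w)/4 = -5*(-4 + w) = -(-80 + 20*w)/4 = 20 - 5*w)
Q = 19 (Q = 7 - 1*(-12) = 7 + 12 = 19)
√(-3840 + (16 + n(-4)*Q)) = √(-3840 + (16 + (20 - 5*(-4))*19)) = √(-3840 + (16 + (20 + 20)*19)) = √(-3840 + (16 + 40*19)) = √(-3840 + (16 + 760)) = √(-3840 + 776) = √(-3064) = 2*I*√766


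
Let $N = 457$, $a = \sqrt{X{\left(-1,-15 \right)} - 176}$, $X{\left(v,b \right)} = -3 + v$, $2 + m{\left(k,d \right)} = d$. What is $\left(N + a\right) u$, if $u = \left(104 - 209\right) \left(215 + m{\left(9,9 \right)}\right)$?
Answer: $-10652670 - 139860 i \sqrt{5} \approx -1.0653 \cdot 10^{7} - 3.1274 \cdot 10^{5} i$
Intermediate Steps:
$m{\left(k,d \right)} = -2 + d$
$u = -23310$ ($u = \left(104 - 209\right) \left(215 + \left(-2 + 9\right)\right) = - 105 \left(215 + 7\right) = \left(-105\right) 222 = -23310$)
$a = 6 i \sqrt{5}$ ($a = \sqrt{\left(-3 - 1\right) - 176} = \sqrt{-4 - 176} = \sqrt{-180} = 6 i \sqrt{5} \approx 13.416 i$)
$\left(N + a\right) u = \left(457 + 6 i \sqrt{5}\right) \left(-23310\right) = -10652670 - 139860 i \sqrt{5}$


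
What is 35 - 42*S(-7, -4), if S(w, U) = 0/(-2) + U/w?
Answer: 11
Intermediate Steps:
S(w, U) = U/w (S(w, U) = 0*(-1/2) + U/w = 0 + U/w = U/w)
35 - 42*S(-7, -4) = 35 - (-168)/(-7) = 35 - (-168)*(-1)/7 = 35 - 42*4/7 = 35 - 24 = 11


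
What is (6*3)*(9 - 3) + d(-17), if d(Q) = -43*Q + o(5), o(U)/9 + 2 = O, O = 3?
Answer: 848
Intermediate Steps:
o(U) = 9 (o(U) = -18 + 9*3 = -18 + 27 = 9)
d(Q) = 9 - 43*Q (d(Q) = -43*Q + 9 = 9 - 43*Q)
(6*3)*(9 - 3) + d(-17) = (6*3)*(9 - 3) + (9 - 43*(-17)) = 18*6 + (9 + 731) = 108 + 740 = 848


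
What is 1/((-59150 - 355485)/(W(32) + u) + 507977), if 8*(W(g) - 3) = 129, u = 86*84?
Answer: 11589/5886282037 ≈ 1.9688e-6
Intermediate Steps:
u = 7224
W(g) = 153/8 (W(g) = 3 + (⅛)*129 = 3 + 129/8 = 153/8)
1/((-59150 - 355485)/(W(32) + u) + 507977) = 1/((-59150 - 355485)/(153/8 + 7224) + 507977) = 1/(-414635/57945/8 + 507977) = 1/(-414635*8/57945 + 507977) = 1/(-663416/11589 + 507977) = 1/(5886282037/11589) = 11589/5886282037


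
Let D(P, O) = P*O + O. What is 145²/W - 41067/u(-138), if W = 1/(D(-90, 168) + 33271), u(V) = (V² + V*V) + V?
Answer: 4872235720061/12650 ≈ 3.8516e+8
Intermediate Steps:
D(P, O) = O + O*P (D(P, O) = O*P + O = O + O*P)
u(V) = V + 2*V² (u(V) = (V² + V²) + V = 2*V² + V = V + 2*V²)
W = 1/18319 (W = 1/(168*(1 - 90) + 33271) = 1/(168*(-89) + 33271) = 1/(-14952 + 33271) = 1/18319 ≈ 5.4588e-5)
145²/W - 41067/u(-138) = 145²/(1/18319) - 41067*(-1/(138*(1 + 2*(-138)))) = 21025*18319 - 41067*(-1/(138*(1 - 276))) = 385156975 - 41067/((-138*(-275))) = 385156975 - 41067/37950 = 385156975 - 41067*1/37950 = 385156975 - 13689/12650 = 4872235720061/12650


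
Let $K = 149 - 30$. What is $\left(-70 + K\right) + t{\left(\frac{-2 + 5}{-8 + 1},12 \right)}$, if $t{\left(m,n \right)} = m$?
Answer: $\frac{340}{7} \approx 48.571$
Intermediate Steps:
$K = 119$
$\left(-70 + K\right) + t{\left(\frac{-2 + 5}{-8 + 1},12 \right)} = \left(-70 + 119\right) + \frac{-2 + 5}{-8 + 1} = 49 + \frac{3}{-7} = 49 + 3 \left(- \frac{1}{7}\right) = 49 - \frac{3}{7} = \frac{340}{7}$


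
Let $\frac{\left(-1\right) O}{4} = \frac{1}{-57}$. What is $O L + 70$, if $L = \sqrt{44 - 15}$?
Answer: $70 + \frac{4 \sqrt{29}}{57} \approx 70.378$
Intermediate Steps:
$O = \frac{4}{57}$ ($O = - \frac{4}{-57} = \left(-4\right) \left(- \frac{1}{57}\right) = \frac{4}{57} \approx 0.070175$)
$L = \sqrt{29} \approx 5.3852$
$O L + 70 = \frac{4 \sqrt{29}}{57} + 70 = 70 + \frac{4 \sqrt{29}}{57}$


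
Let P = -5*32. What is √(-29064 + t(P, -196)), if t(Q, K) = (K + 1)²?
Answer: √8961 ≈ 94.663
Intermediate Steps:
P = -160
t(Q, K) = (1 + K)²
√(-29064 + t(P, -196)) = √(-29064 + (1 - 196)²) = √(-29064 + (-195)²) = √(-29064 + 38025) = √8961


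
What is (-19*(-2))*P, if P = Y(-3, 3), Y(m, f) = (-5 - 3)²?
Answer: 2432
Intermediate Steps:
Y(m, f) = 64 (Y(m, f) = (-8)² = 64)
P = 64
(-19*(-2))*P = -19*(-2)*64 = 38*64 = 2432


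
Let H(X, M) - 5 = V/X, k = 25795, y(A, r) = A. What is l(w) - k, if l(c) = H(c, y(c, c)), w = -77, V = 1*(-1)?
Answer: -1985829/77 ≈ -25790.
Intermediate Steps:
V = -1
H(X, M) = 5 - 1/X
l(c) = 5 - 1/c
l(w) - k = (5 - 1/(-77)) - 1*25795 = (5 - 1*(-1/77)) - 25795 = (5 + 1/77) - 25795 = 386/77 - 25795 = -1985829/77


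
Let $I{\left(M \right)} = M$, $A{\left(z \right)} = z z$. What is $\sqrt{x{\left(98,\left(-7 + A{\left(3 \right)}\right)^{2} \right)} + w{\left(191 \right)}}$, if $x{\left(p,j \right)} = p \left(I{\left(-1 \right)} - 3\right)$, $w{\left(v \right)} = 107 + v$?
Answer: $i \sqrt{94} \approx 9.6954 i$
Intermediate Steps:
$A{\left(z \right)} = z^{2}$
$x{\left(p,j \right)} = - 4 p$ ($x{\left(p,j \right)} = p \left(-1 - 3\right) = p \left(-4\right) = - 4 p$)
$\sqrt{x{\left(98,\left(-7 + A{\left(3 \right)}\right)^{2} \right)} + w{\left(191 \right)}} = \sqrt{\left(-4\right) 98 + \left(107 + 191\right)} = \sqrt{-392 + 298} = \sqrt{-94} = i \sqrt{94}$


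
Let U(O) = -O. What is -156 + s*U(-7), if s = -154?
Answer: -1234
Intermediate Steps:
-156 + s*U(-7) = -156 - (-154)*(-7) = -156 - 154*7 = -156 - 1078 = -1234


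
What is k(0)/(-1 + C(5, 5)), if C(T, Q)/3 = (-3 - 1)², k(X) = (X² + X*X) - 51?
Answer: -51/47 ≈ -1.0851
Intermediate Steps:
k(X) = -51 + 2*X² (k(X) = (X² + X²) - 51 = 2*X² - 51 = -51 + 2*X²)
C(T, Q) = 48 (C(T, Q) = 3*(-3 - 1)² = 3*(-4)² = 3*16 = 48)
k(0)/(-1 + C(5, 5)) = (-51 + 2*0²)/(-1 + 48) = (-51 + 2*0)/47 = (-51 + 0)*(1/47) = -51*1/47 = -51/47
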